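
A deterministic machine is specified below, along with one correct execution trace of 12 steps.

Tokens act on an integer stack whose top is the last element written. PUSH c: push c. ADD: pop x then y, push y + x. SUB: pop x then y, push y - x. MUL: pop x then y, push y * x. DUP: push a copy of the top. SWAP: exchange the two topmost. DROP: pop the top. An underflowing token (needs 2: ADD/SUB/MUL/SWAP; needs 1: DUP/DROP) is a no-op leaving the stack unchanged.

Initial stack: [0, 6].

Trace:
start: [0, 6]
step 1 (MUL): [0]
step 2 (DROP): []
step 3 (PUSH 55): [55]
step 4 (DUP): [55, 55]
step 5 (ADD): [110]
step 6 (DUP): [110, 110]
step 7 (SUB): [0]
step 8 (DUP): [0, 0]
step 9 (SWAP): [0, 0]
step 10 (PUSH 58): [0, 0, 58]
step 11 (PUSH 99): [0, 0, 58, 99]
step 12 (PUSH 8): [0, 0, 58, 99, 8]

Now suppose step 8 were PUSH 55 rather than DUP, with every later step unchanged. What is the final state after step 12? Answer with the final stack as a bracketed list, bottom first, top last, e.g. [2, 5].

(re-executing from step 8 with the substitution; state before step 8: [0])
step 8 (PUSH 55): [0, 55]
step 9 (SWAP): [55, 0]
step 10 (PUSH 58): [55, 0, 58]
step 11 (PUSH 99): [55, 0, 58, 99]
step 12 (PUSH 8): [55, 0, 58, 99, 8]

[55, 0, 58, 99, 8]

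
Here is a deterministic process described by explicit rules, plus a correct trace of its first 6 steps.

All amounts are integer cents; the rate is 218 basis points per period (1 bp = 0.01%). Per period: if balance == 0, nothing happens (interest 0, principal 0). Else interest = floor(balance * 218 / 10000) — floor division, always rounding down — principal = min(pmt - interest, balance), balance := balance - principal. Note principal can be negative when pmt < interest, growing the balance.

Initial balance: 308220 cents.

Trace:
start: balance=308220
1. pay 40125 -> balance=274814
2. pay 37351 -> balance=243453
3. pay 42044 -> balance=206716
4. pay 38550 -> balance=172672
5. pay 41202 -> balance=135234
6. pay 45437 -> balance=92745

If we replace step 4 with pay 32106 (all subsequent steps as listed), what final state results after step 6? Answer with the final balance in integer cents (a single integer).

(re-executing from step 4 with the substitution; state before step 4: balance=206716)
4. pay 32106 -> balance=179116
5. pay 41202 -> balance=141818
6. pay 45437 -> balance=99472

99472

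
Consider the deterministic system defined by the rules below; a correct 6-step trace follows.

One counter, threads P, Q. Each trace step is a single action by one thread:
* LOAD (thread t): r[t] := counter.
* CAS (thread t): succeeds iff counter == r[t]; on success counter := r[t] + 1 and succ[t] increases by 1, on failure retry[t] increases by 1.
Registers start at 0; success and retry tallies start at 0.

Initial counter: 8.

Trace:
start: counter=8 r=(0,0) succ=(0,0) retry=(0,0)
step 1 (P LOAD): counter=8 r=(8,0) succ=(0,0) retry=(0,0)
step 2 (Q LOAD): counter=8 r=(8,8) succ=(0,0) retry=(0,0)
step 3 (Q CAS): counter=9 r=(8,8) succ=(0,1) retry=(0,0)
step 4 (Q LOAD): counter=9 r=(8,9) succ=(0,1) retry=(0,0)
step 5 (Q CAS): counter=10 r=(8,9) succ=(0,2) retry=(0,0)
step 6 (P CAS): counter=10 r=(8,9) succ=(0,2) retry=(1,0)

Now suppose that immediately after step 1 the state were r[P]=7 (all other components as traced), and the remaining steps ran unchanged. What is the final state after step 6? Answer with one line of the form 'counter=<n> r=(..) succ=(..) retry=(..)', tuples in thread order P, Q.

state after step 1 := counter=8 r=(7,0) succ=(0,0) retry=(0,0)
step 2 (Q LOAD): counter=8 r=(7,8) succ=(0,0) retry=(0,0)
step 3 (Q CAS): counter=9 r=(7,8) succ=(0,1) retry=(0,0)
step 4 (Q LOAD): counter=9 r=(7,9) succ=(0,1) retry=(0,0)
step 5 (Q CAS): counter=10 r=(7,9) succ=(0,2) retry=(0,0)
step 6 (P CAS): counter=10 r=(7,9) succ=(0,2) retry=(1,0)

counter=10 r=(7,9) succ=(0,2) retry=(1,0)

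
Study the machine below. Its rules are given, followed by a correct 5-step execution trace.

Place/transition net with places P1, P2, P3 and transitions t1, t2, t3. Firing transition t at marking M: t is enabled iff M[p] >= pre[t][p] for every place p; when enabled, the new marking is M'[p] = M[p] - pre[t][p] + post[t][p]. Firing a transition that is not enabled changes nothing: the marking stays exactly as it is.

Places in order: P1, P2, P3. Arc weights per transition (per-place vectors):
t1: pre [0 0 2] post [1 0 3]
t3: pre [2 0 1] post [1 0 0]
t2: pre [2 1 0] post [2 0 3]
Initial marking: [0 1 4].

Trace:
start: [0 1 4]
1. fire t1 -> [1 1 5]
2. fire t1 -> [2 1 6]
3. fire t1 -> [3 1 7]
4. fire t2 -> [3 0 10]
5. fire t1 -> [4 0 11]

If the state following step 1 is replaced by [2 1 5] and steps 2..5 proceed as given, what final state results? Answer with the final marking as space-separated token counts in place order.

state after step 1 := [2 1 5]
2. fire t1 -> [3 1 6]
3. fire t1 -> [4 1 7]
4. fire t2 -> [4 0 10]
5. fire t1 -> [5 0 11]

5 0 11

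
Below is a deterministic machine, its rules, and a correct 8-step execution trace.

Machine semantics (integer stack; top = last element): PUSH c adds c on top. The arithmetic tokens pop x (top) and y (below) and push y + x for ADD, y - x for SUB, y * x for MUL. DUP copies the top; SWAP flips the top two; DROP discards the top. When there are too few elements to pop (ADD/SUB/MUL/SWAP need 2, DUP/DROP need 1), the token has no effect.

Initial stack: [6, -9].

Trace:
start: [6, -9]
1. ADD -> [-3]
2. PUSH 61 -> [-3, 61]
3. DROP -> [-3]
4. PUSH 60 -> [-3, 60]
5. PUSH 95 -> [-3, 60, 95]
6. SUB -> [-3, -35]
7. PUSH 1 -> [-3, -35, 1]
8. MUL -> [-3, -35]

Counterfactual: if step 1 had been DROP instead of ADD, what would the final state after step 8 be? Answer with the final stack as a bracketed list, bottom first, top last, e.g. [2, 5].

(re-executing from step 1 with the substitution; state before step 1: [6, -9])
1. DROP -> [6]
2. PUSH 61 -> [6, 61]
3. DROP -> [6]
4. PUSH 60 -> [6, 60]
5. PUSH 95 -> [6, 60, 95]
6. SUB -> [6, -35]
7. PUSH 1 -> [6, -35, 1]
8. MUL -> [6, -35]

[6, -35]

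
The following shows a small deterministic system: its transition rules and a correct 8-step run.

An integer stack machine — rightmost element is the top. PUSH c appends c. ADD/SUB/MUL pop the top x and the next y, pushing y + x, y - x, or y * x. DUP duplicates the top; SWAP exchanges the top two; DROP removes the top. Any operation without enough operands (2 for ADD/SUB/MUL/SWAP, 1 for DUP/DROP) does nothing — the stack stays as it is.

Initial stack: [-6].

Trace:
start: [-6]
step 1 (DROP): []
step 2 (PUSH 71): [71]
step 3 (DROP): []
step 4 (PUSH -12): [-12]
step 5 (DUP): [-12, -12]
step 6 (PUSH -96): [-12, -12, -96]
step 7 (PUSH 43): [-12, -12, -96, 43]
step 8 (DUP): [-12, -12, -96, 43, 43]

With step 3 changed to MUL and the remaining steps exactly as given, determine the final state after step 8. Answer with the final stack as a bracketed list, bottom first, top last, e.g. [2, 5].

[71, -12, -12, -96, 43, 43]

(re-executing from step 3 with the substitution; state before step 3: [71])
step 3 (MUL): [71]
step 4 (PUSH -12): [71, -12]
step 5 (DUP): [71, -12, -12]
step 6 (PUSH -96): [71, -12, -12, -96]
step 7 (PUSH 43): [71, -12, -12, -96, 43]
step 8 (DUP): [71, -12, -12, -96, 43, 43]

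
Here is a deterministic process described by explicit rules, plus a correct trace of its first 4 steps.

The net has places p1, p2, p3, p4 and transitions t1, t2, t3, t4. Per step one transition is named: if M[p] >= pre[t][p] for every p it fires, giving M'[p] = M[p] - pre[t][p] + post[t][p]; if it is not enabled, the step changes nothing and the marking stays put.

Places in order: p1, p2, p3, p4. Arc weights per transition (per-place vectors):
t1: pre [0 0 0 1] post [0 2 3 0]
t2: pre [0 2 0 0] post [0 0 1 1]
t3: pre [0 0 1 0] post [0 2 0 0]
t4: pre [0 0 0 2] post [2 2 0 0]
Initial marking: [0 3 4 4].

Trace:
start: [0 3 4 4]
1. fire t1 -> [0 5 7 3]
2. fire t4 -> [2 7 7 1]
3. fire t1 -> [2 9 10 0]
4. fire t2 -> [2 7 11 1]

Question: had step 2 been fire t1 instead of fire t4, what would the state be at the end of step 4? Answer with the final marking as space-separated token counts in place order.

0 7 14 2

(re-executing from step 2 with the substitution; state before step 2: [0 5 7 3])
2. fire t1 -> [0 7 10 2]
3. fire t1 -> [0 9 13 1]
4. fire t2 -> [0 7 14 2]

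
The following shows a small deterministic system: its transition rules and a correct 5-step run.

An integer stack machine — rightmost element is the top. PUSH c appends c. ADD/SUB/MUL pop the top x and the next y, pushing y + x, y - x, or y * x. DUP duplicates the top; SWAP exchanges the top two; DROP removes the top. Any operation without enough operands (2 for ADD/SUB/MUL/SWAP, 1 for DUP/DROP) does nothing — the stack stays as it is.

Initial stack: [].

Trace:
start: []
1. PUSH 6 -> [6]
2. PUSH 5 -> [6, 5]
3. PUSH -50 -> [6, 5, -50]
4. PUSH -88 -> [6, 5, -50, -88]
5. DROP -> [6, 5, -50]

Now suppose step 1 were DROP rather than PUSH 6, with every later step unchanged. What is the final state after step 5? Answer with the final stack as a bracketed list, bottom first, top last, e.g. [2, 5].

[5, -50]

(re-executing from step 1 with the substitution; state before step 1: [])
1. DROP -> []
2. PUSH 5 -> [5]
3. PUSH -50 -> [5, -50]
4. PUSH -88 -> [5, -50, -88]
5. DROP -> [5, -50]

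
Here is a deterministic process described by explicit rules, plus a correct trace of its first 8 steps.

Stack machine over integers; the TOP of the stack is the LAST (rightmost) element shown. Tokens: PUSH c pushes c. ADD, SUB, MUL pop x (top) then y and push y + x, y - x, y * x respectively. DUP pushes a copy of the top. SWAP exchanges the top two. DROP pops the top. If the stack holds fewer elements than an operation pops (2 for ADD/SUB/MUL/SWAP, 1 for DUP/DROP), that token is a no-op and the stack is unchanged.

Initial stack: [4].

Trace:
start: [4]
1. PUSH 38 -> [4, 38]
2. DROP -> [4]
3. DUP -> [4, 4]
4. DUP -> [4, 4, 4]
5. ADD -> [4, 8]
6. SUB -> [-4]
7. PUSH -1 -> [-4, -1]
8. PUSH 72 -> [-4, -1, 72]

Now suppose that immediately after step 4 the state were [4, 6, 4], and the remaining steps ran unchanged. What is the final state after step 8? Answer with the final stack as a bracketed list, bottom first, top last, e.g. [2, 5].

[-6, -1, 72]

state after step 4 := [4, 6, 4]
5. ADD -> [4, 10]
6. SUB -> [-6]
7. PUSH -1 -> [-6, -1]
8. PUSH 72 -> [-6, -1, 72]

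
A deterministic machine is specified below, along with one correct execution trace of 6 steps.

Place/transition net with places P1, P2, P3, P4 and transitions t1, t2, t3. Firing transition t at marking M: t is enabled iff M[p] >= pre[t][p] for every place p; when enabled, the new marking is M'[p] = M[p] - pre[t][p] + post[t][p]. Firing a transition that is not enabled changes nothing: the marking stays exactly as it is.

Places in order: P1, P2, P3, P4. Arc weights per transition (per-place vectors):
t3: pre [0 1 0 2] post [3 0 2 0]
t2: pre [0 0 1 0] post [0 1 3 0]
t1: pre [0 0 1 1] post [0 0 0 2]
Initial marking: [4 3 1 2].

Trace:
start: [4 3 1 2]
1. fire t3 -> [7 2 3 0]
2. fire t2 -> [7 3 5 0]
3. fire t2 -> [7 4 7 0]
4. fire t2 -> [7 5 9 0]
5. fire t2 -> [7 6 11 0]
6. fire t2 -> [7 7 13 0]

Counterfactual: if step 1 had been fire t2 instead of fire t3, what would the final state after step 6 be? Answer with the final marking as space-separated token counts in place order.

4 9 13 2

(re-executing from step 1 with the substitution; state before step 1: [4 3 1 2])
1. fire t2 -> [4 4 3 2]
2. fire t2 -> [4 5 5 2]
3. fire t2 -> [4 6 7 2]
4. fire t2 -> [4 7 9 2]
5. fire t2 -> [4 8 11 2]
6. fire t2 -> [4 9 13 2]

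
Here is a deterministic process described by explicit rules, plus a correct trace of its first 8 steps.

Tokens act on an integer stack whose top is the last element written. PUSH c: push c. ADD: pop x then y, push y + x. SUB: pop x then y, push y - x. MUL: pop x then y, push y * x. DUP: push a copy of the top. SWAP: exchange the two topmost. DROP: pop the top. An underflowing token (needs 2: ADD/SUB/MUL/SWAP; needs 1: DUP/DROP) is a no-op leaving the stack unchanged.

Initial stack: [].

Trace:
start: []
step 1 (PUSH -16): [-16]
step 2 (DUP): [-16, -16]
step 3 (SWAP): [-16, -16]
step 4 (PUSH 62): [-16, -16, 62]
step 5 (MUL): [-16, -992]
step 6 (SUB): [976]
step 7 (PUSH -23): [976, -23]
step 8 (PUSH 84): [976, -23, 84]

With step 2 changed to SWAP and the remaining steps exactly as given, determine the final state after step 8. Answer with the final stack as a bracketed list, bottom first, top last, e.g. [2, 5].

(re-executing from step 2 with the substitution; state before step 2: [-16])
step 2 (SWAP): [-16]
step 3 (SWAP): [-16]
step 4 (PUSH 62): [-16, 62]
step 5 (MUL): [-992]
step 6 (SUB): [-992]
step 7 (PUSH -23): [-992, -23]
step 8 (PUSH 84): [-992, -23, 84]

[-992, -23, 84]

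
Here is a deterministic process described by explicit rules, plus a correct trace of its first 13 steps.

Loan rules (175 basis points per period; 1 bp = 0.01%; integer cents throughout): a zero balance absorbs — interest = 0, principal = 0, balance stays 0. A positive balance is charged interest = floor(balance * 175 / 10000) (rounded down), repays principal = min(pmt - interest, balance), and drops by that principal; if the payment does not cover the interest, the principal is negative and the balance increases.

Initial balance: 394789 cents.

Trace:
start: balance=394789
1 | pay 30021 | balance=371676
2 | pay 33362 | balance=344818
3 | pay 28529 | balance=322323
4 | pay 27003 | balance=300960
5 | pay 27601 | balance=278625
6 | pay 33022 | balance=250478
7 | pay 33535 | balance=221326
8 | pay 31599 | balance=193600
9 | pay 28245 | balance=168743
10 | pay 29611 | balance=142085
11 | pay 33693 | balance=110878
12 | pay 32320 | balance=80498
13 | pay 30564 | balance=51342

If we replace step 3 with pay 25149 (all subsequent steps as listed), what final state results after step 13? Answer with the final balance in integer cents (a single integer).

55361

(re-executing from step 3 with the substitution; state before step 3: balance=344818)
3 | pay 25149 | balance=325703
4 | pay 27003 | balance=304399
5 | pay 27601 | balance=282124
6 | pay 33022 | balance=254039
7 | pay 33535 | balance=224949
8 | pay 31599 | balance=197286
9 | pay 28245 | balance=172493
10 | pay 29611 | balance=145900
11 | pay 33693 | balance=114760
12 | pay 32320 | balance=84448
13 | pay 30564 | balance=55361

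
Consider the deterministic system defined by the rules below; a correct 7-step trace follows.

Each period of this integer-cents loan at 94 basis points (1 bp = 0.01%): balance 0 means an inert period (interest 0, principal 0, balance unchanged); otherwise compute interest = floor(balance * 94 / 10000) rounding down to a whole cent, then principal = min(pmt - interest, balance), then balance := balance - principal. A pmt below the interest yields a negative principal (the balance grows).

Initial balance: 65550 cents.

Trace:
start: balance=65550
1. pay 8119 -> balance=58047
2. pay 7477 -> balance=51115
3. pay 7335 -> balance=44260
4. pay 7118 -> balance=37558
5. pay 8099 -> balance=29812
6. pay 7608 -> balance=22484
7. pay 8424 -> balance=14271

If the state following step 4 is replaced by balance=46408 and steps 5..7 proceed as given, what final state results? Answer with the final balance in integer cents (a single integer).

state after step 4 := balance=46408
5. pay 8099 -> balance=38745
6. pay 7608 -> balance=31501
7. pay 8424 -> balance=23373

23373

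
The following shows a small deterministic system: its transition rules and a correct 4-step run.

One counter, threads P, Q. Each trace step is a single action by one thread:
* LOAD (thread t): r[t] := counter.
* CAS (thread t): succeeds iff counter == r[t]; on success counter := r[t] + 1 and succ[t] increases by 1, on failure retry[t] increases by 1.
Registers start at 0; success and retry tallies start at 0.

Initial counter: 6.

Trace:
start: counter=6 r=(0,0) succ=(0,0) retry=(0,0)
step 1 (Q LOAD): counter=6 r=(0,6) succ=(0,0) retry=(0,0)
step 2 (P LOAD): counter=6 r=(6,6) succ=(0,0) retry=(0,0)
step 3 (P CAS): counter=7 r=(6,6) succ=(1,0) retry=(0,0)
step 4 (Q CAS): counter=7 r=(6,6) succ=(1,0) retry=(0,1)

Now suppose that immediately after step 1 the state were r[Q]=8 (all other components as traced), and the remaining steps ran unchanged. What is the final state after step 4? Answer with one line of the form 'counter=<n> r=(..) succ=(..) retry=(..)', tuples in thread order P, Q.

state after step 1 := counter=6 r=(0,8) succ=(0,0) retry=(0,0)
step 2 (P LOAD): counter=6 r=(6,8) succ=(0,0) retry=(0,0)
step 3 (P CAS): counter=7 r=(6,8) succ=(1,0) retry=(0,0)
step 4 (Q CAS): counter=7 r=(6,8) succ=(1,0) retry=(0,1)

counter=7 r=(6,8) succ=(1,0) retry=(0,1)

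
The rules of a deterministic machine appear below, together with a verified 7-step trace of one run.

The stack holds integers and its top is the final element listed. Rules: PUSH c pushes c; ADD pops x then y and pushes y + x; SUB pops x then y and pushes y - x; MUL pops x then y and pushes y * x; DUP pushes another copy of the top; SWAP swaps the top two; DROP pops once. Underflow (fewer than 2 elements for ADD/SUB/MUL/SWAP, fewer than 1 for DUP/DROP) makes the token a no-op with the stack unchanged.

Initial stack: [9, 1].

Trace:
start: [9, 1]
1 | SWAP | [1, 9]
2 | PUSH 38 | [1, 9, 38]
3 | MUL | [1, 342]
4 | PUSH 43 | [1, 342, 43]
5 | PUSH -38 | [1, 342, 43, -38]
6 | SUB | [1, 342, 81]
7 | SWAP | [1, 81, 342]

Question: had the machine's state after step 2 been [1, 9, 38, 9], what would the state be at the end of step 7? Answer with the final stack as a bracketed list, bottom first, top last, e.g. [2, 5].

[1, 9, 81, 342]

state after step 2 := [1, 9, 38, 9]
3 | MUL | [1, 9, 342]
4 | PUSH 43 | [1, 9, 342, 43]
5 | PUSH -38 | [1, 9, 342, 43, -38]
6 | SUB | [1, 9, 342, 81]
7 | SWAP | [1, 9, 81, 342]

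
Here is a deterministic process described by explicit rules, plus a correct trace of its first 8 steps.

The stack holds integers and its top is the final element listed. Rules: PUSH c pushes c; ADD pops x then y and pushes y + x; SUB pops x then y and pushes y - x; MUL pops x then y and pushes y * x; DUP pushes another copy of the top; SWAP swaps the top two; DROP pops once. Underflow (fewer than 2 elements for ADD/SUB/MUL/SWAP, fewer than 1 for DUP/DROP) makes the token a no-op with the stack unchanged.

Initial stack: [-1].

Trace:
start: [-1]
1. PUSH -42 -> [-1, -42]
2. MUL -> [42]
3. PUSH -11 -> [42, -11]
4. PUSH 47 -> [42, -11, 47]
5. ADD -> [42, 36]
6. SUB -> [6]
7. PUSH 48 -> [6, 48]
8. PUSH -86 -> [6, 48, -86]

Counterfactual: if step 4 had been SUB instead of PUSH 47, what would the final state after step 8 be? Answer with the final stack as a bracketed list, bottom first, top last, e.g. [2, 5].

[53, 48, -86]

(re-executing from step 4 with the substitution; state before step 4: [42, -11])
4. SUB -> [53]
5. ADD -> [53]
6. SUB -> [53]
7. PUSH 48 -> [53, 48]
8. PUSH -86 -> [53, 48, -86]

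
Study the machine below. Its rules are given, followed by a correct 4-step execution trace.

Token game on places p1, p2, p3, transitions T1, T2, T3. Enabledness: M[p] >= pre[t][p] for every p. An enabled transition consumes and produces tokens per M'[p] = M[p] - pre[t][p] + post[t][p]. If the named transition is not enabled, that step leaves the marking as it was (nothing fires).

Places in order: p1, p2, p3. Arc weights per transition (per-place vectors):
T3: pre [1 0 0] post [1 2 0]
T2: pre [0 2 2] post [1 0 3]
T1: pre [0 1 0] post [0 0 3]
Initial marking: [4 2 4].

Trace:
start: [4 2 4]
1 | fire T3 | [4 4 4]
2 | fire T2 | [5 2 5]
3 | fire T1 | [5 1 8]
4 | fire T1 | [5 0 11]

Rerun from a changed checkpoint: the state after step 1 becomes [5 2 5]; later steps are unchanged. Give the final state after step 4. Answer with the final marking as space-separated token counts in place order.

6 0 6

state after step 1 := [5 2 5]
2 | fire T2 | [6 0 6]
3 | fire T1 | [6 0 6]
4 | fire T1 | [6 0 6]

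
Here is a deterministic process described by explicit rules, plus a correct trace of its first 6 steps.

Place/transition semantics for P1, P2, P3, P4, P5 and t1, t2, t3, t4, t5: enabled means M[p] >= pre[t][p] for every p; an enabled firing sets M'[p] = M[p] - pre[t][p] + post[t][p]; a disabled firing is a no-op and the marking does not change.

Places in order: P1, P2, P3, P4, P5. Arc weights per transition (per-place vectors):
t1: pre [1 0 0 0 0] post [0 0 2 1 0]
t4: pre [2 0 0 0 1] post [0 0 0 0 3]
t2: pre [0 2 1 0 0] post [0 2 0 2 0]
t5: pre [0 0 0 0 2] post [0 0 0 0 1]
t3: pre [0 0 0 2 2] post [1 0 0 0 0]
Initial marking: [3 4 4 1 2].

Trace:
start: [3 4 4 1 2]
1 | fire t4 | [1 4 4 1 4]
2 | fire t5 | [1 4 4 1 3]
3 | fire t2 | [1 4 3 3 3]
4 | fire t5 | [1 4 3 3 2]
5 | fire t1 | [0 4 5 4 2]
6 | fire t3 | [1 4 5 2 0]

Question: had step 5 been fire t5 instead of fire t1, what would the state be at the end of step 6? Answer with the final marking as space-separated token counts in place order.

1 4 3 3 1

(re-executing from step 5 with the substitution; state before step 5: [1 4 3 3 2])
5 | fire t5 | [1 4 3 3 1]
6 | fire t3 | [1 4 3 3 1]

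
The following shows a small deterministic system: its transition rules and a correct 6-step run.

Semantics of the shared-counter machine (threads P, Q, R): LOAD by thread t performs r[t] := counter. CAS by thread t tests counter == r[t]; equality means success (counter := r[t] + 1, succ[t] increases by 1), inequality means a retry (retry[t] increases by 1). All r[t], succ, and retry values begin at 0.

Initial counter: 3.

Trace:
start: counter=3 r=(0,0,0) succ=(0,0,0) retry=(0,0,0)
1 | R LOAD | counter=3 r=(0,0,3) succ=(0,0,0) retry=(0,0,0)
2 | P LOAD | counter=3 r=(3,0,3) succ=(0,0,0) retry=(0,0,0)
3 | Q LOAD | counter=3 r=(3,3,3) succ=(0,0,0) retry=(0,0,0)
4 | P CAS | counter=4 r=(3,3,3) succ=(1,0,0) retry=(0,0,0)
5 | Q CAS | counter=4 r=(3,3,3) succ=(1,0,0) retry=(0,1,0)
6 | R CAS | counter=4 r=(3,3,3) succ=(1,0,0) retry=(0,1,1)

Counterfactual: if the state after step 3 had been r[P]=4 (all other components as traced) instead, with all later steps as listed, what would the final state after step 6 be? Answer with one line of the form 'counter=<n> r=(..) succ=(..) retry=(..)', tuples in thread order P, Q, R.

counter=4 r=(4,3,3) succ=(0,1,0) retry=(1,0,1)

state after step 3 := counter=3 r=(4,3,3) succ=(0,0,0) retry=(0,0,0)
4 | P CAS | counter=3 r=(4,3,3) succ=(0,0,0) retry=(1,0,0)
5 | Q CAS | counter=4 r=(4,3,3) succ=(0,1,0) retry=(1,0,0)
6 | R CAS | counter=4 r=(4,3,3) succ=(0,1,0) retry=(1,0,1)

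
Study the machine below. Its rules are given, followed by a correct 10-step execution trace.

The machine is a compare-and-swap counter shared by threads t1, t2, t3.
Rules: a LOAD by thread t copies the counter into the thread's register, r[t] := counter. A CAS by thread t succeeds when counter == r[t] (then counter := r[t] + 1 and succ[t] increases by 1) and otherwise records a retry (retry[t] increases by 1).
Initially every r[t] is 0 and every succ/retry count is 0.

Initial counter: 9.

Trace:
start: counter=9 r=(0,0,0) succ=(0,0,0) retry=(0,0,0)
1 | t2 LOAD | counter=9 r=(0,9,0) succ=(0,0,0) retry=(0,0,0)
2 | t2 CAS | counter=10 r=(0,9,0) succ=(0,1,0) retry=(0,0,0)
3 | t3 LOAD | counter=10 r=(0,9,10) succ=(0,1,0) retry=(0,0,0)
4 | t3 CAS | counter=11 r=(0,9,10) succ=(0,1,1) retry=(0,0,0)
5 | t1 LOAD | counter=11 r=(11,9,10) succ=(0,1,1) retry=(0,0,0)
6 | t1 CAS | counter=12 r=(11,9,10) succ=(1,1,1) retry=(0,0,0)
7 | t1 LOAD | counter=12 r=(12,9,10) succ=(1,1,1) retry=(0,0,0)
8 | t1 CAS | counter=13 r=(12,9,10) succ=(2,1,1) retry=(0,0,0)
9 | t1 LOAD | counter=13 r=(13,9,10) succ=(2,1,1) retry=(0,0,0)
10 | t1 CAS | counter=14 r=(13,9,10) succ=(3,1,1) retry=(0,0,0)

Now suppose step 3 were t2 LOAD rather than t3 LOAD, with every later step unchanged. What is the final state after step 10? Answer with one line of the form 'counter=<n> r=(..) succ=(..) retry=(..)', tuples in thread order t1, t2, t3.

counter=13 r=(12,10,0) succ=(3,1,0) retry=(0,0,1)

(re-executing from step 3 with the substitution; state before step 3: counter=10 r=(0,9,0) succ=(0,1,0) retry=(0,0,0))
3 | t2 LOAD | counter=10 r=(0,10,0) succ=(0,1,0) retry=(0,0,0)
4 | t3 CAS | counter=10 r=(0,10,0) succ=(0,1,0) retry=(0,0,1)
5 | t1 LOAD | counter=10 r=(10,10,0) succ=(0,1,0) retry=(0,0,1)
6 | t1 CAS | counter=11 r=(10,10,0) succ=(1,1,0) retry=(0,0,1)
7 | t1 LOAD | counter=11 r=(11,10,0) succ=(1,1,0) retry=(0,0,1)
8 | t1 CAS | counter=12 r=(11,10,0) succ=(2,1,0) retry=(0,0,1)
9 | t1 LOAD | counter=12 r=(12,10,0) succ=(2,1,0) retry=(0,0,1)
10 | t1 CAS | counter=13 r=(12,10,0) succ=(3,1,0) retry=(0,0,1)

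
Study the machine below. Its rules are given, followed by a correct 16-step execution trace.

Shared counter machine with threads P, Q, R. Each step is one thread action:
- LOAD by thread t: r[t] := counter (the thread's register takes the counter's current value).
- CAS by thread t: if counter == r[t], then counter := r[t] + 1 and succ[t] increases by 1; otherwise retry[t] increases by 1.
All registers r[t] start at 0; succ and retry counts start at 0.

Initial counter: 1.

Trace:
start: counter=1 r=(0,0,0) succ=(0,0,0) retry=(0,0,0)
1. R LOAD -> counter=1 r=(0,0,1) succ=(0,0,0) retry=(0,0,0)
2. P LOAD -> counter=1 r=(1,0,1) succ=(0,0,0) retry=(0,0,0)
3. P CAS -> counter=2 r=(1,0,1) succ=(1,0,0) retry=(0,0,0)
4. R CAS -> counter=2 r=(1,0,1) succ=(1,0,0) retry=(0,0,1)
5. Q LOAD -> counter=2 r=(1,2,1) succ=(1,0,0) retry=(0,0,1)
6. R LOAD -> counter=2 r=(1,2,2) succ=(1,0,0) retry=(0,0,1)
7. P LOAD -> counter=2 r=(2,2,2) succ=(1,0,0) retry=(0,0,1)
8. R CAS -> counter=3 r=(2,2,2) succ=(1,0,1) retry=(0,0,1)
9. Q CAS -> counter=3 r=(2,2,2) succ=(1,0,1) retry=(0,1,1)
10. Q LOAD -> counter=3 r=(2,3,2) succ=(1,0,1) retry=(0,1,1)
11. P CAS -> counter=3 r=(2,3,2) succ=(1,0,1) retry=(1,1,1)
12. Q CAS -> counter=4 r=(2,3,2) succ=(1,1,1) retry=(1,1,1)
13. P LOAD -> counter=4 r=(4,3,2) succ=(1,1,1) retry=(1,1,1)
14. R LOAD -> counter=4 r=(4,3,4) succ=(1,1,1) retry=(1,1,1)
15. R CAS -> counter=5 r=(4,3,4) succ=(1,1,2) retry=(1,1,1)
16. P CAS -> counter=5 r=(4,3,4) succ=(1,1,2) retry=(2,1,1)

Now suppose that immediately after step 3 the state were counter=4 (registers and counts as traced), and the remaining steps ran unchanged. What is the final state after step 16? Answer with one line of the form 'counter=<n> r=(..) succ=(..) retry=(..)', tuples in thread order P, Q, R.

counter=7 r=(6,5,6) succ=(1,1,2) retry=(2,1,1)

state after step 3 := counter=4 r=(1,0,1) succ=(1,0,0) retry=(0,0,0)
4. R CAS -> counter=4 r=(1,0,1) succ=(1,0,0) retry=(0,0,1)
5. Q LOAD -> counter=4 r=(1,4,1) succ=(1,0,0) retry=(0,0,1)
6. R LOAD -> counter=4 r=(1,4,4) succ=(1,0,0) retry=(0,0,1)
7. P LOAD -> counter=4 r=(4,4,4) succ=(1,0,0) retry=(0,0,1)
8. R CAS -> counter=5 r=(4,4,4) succ=(1,0,1) retry=(0,0,1)
9. Q CAS -> counter=5 r=(4,4,4) succ=(1,0,1) retry=(0,1,1)
10. Q LOAD -> counter=5 r=(4,5,4) succ=(1,0,1) retry=(0,1,1)
11. P CAS -> counter=5 r=(4,5,4) succ=(1,0,1) retry=(1,1,1)
12. Q CAS -> counter=6 r=(4,5,4) succ=(1,1,1) retry=(1,1,1)
13. P LOAD -> counter=6 r=(6,5,4) succ=(1,1,1) retry=(1,1,1)
14. R LOAD -> counter=6 r=(6,5,6) succ=(1,1,1) retry=(1,1,1)
15. R CAS -> counter=7 r=(6,5,6) succ=(1,1,2) retry=(1,1,1)
16. P CAS -> counter=7 r=(6,5,6) succ=(1,1,2) retry=(2,1,1)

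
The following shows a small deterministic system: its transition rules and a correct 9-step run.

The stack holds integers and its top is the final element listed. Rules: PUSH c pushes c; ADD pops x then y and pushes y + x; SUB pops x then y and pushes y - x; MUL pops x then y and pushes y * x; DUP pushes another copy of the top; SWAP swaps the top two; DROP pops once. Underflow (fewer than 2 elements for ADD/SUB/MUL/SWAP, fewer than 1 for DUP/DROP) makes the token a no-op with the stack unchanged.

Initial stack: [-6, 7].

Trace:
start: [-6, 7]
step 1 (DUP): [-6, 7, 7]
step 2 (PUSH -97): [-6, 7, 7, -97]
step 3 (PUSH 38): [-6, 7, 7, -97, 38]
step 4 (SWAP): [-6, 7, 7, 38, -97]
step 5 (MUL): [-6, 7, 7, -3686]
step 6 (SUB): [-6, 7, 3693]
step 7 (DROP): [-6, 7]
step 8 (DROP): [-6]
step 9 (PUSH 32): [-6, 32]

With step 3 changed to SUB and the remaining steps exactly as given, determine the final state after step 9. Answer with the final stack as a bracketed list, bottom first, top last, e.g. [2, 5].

[32]

(re-executing from step 3 with the substitution; state before step 3: [-6, 7, 7, -97])
step 3 (SUB): [-6, 7, 104]
step 4 (SWAP): [-6, 104, 7]
step 5 (MUL): [-6, 728]
step 6 (SUB): [-734]
step 7 (DROP): []
step 8 (DROP): []
step 9 (PUSH 32): [32]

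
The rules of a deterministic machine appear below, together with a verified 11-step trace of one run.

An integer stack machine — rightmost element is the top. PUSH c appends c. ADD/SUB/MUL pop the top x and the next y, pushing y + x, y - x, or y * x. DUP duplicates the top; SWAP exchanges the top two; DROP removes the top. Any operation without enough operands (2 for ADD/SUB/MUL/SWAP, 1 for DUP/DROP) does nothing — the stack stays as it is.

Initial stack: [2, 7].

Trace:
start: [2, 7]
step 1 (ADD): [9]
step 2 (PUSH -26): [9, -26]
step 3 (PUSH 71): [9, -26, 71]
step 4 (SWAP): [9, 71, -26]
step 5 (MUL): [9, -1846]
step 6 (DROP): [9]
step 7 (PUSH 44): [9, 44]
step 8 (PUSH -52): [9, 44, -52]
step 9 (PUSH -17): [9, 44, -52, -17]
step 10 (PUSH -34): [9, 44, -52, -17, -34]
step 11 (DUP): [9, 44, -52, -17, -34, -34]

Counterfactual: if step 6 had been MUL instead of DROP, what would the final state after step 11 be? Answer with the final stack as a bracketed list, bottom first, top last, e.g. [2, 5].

(re-executing from step 6 with the substitution; state before step 6: [9, -1846])
step 6 (MUL): [-16614]
step 7 (PUSH 44): [-16614, 44]
step 8 (PUSH -52): [-16614, 44, -52]
step 9 (PUSH -17): [-16614, 44, -52, -17]
step 10 (PUSH -34): [-16614, 44, -52, -17, -34]
step 11 (DUP): [-16614, 44, -52, -17, -34, -34]

[-16614, 44, -52, -17, -34, -34]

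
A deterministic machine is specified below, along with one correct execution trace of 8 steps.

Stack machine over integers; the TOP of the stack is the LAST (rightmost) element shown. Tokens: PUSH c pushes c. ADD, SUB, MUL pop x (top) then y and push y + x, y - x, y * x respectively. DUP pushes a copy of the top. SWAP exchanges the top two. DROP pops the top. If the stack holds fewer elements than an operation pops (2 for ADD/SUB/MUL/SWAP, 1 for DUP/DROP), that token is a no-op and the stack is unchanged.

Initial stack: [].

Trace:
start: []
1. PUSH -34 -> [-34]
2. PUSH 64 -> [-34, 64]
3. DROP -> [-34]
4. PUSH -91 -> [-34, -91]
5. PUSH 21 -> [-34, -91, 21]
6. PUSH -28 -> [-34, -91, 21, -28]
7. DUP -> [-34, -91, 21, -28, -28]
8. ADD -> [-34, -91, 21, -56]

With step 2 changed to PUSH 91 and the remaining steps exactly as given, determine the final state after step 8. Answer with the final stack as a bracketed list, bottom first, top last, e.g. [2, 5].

[-34, -91, 21, -56]

(re-executing from step 2 with the substitution; state before step 2: [-34])
2. PUSH 91 -> [-34, 91]
3. DROP -> [-34]
4. PUSH -91 -> [-34, -91]
5. PUSH 21 -> [-34, -91, 21]
6. PUSH -28 -> [-34, -91, 21, -28]
7. DUP -> [-34, -91, 21, -28, -28]
8. ADD -> [-34, -91, 21, -56]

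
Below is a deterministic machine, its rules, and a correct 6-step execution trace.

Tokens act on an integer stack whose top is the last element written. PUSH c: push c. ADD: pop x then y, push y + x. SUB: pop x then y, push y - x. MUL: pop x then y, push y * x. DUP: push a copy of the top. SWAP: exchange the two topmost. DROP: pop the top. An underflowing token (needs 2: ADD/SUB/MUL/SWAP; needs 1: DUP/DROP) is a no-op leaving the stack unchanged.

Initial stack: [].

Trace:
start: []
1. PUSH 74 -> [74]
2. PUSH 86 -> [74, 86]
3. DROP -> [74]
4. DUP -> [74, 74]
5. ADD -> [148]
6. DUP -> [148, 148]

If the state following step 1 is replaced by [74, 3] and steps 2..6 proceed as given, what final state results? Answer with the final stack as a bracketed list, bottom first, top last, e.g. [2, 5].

[74, 6, 6]

state after step 1 := [74, 3]
2. PUSH 86 -> [74, 3, 86]
3. DROP -> [74, 3]
4. DUP -> [74, 3, 3]
5. ADD -> [74, 6]
6. DUP -> [74, 6, 6]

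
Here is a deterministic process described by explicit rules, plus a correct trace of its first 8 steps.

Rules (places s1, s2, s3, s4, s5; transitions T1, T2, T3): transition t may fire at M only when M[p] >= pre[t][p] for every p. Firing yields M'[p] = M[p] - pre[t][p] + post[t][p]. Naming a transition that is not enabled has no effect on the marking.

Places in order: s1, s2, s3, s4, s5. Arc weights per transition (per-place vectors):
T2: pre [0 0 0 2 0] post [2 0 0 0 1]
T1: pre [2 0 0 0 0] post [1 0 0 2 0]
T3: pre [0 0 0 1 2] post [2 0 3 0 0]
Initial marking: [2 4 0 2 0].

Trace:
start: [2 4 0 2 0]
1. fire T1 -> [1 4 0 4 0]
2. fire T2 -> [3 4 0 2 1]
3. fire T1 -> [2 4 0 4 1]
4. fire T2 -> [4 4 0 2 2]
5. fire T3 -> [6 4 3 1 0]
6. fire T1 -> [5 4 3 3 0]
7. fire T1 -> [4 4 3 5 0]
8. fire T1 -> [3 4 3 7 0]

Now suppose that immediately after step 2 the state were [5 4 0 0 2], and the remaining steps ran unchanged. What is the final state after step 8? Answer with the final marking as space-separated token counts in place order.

state after step 2 := [5 4 0 0 2]
3. fire T1 -> [4 4 0 2 2]
4. fire T2 -> [6 4 0 0 3]
5. fire T3 -> [6 4 0 0 3]
6. fire T1 -> [5 4 0 2 3]
7. fire T1 -> [4 4 0 4 3]
8. fire T1 -> [3 4 0 6 3]

3 4 0 6 3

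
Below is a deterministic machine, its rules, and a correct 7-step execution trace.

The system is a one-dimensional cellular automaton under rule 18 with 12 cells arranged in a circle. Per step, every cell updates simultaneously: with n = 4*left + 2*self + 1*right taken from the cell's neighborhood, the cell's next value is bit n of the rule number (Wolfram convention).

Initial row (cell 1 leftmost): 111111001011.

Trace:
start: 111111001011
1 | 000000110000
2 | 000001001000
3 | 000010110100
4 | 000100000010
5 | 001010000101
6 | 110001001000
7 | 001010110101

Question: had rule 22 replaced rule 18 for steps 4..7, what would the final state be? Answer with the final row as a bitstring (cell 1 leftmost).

000000000000

(re-executing steps 4..7 under rule 22; state before step 4: 000010110100)
4 | 000110000110
5 | 001001001001
6 | 111111111111
7 | 000000000000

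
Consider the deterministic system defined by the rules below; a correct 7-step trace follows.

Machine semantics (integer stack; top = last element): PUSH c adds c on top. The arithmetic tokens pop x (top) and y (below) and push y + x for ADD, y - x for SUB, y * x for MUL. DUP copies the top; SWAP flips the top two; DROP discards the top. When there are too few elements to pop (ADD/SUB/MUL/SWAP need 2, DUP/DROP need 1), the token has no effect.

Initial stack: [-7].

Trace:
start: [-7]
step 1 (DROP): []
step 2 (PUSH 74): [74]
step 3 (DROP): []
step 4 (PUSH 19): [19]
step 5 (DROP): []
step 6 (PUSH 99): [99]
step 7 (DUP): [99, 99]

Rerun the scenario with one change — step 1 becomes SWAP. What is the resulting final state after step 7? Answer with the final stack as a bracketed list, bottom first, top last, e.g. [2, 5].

[-7, 99, 99]

(re-executing from step 1 with the substitution; state before step 1: [-7])
step 1 (SWAP): [-7]
step 2 (PUSH 74): [-7, 74]
step 3 (DROP): [-7]
step 4 (PUSH 19): [-7, 19]
step 5 (DROP): [-7]
step 6 (PUSH 99): [-7, 99]
step 7 (DUP): [-7, 99, 99]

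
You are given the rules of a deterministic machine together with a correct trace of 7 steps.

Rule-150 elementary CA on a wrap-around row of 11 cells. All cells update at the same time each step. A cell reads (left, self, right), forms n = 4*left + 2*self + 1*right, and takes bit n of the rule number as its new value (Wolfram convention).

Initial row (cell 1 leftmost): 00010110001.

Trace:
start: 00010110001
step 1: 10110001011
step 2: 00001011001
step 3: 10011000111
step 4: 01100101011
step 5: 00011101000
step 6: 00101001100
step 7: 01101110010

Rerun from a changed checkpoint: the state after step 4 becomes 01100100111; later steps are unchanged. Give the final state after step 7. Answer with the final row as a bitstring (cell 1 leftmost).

state after step 4 := 01100100111
step 5: 00011111010
step 6: 00101110011
step 7: 11100101100

11100101100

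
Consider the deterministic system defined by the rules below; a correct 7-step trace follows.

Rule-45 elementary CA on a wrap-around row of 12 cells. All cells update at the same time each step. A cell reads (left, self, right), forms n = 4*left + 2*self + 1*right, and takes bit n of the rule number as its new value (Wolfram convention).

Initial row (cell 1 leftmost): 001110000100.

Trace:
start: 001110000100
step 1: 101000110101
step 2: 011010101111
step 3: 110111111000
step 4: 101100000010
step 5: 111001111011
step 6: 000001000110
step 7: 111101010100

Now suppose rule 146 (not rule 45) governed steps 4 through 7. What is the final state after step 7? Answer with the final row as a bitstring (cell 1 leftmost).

000100101010

(re-executing steps 4..7 under rule 146; state before step 4: 110111111000)
step 4: 000011110101
step 5: 100101100000
step 6: 011000010001
step 7: 000100101010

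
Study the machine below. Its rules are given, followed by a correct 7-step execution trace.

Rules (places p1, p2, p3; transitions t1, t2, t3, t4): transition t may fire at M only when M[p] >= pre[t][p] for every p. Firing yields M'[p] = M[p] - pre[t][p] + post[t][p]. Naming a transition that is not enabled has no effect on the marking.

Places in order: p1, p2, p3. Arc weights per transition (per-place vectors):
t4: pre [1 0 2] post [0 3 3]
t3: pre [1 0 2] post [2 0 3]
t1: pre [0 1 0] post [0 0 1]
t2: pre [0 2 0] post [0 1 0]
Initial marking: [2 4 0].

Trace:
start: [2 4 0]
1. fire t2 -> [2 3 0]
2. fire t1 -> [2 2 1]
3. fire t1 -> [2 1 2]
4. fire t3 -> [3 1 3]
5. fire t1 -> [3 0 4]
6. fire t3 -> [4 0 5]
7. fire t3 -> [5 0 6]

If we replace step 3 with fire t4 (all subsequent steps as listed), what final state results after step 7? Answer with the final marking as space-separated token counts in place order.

(re-executing from step 3 with the substitution; state before step 3: [2 2 1])
3. fire t4 -> [2 2 1]
4. fire t3 -> [2 2 1]
5. fire t1 -> [2 1 2]
6. fire t3 -> [3 1 3]
7. fire t3 -> [4 1 4]

4 1 4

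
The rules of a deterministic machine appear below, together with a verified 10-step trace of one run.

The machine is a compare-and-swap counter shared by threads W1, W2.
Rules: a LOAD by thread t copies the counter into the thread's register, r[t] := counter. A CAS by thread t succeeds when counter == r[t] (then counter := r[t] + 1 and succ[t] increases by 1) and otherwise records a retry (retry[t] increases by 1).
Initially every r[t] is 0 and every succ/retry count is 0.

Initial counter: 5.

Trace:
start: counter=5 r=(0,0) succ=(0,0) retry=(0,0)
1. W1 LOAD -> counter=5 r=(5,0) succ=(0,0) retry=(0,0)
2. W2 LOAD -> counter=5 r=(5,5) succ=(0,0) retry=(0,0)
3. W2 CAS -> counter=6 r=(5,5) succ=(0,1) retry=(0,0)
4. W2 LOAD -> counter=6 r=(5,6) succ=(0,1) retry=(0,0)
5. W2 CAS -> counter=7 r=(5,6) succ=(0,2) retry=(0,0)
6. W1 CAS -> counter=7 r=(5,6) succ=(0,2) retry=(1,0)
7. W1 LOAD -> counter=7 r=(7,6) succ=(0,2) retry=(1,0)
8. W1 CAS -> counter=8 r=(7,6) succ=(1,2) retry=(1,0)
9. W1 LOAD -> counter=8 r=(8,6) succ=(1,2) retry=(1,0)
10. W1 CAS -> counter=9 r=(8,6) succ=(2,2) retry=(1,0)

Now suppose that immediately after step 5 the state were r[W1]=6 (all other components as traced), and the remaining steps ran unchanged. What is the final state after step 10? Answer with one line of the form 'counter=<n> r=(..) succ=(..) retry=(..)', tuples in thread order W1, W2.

counter=9 r=(8,6) succ=(2,2) retry=(1,0)

state after step 5 := counter=7 r=(6,6) succ=(0,2) retry=(0,0)
6. W1 CAS -> counter=7 r=(6,6) succ=(0,2) retry=(1,0)
7. W1 LOAD -> counter=7 r=(7,6) succ=(0,2) retry=(1,0)
8. W1 CAS -> counter=8 r=(7,6) succ=(1,2) retry=(1,0)
9. W1 LOAD -> counter=8 r=(8,6) succ=(1,2) retry=(1,0)
10. W1 CAS -> counter=9 r=(8,6) succ=(2,2) retry=(1,0)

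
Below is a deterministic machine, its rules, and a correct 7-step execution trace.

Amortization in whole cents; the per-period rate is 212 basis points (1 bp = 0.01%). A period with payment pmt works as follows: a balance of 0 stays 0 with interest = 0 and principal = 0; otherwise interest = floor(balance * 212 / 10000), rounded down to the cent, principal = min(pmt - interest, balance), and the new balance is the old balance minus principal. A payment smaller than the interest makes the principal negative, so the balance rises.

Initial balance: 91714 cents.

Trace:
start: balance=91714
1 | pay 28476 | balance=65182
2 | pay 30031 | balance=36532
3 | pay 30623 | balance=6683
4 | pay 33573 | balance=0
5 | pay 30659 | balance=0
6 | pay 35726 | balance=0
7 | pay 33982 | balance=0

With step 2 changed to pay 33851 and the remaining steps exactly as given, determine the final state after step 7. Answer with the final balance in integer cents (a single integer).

0

(re-executing from step 2 with the substitution; state before step 2: balance=65182)
2 | pay 33851 | balance=32712
3 | pay 30623 | balance=2782
4 | pay 33573 | balance=0
5 | pay 30659 | balance=0
6 | pay 35726 | balance=0
7 | pay 33982 | balance=0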